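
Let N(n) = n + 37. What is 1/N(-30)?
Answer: 1/7 ≈ 0.14286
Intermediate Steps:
N(n) = 37 + n
1/N(-30) = 1/(37 - 30) = 1/7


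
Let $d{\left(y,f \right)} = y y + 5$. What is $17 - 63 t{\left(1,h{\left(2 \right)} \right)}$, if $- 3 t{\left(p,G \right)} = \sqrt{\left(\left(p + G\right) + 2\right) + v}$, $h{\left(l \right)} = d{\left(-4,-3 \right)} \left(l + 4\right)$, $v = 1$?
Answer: $17 + 21 \sqrt{130} \approx 256.44$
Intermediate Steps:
$d{\left(y,f \right)} = 5 + y^{2}$ ($d{\left(y,f \right)} = y^{2} + 5 = 5 + y^{2}$)
$h{\left(l \right)} = 84 + 21 l$ ($h{\left(l \right)} = \left(5 + \left(-4\right)^{2}\right) \left(l + 4\right) = \left(5 + 16\right) \left(4 + l\right) = 21 \left(4 + l\right) = 84 + 21 l$)
$t{\left(p,G \right)} = - \frac{\sqrt{3 + G + p}}{3}$ ($t{\left(p,G \right)} = - \frac{\sqrt{\left(\left(p + G\right) + 2\right) + 1}}{3} = - \frac{\sqrt{\left(\left(G + p\right) + 2\right) + 1}}{3} = - \frac{\sqrt{\left(2 + G + p\right) + 1}}{3} = - \frac{\sqrt{3 + G + p}}{3}$)
$17 - 63 t{\left(1,h{\left(2 \right)} \right)} = 17 - 63 \left(- \frac{\sqrt{3 + \left(84 + 21 \cdot 2\right) + 1}}{3}\right) = 17 - 63 \left(- \frac{\sqrt{3 + \left(84 + 42\right) + 1}}{3}\right) = 17 - 63 \left(- \frac{\sqrt{3 + 126 + 1}}{3}\right) = 17 - 63 \left(- \frac{\sqrt{130}}{3}\right) = 17 + 21 \sqrt{130}$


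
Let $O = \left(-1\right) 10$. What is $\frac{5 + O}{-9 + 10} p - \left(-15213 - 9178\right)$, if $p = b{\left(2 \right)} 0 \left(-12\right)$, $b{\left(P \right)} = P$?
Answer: $24391$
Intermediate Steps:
$O = -10$
$p = 0$ ($p = 2 \cdot 0 \left(-12\right) = 0 \left(-12\right) = 0$)
$\frac{5 + O}{-9 + 10} p - \left(-15213 - 9178\right) = \frac{5 - 10}{-9 + 10} \cdot 0 - \left(-15213 - 9178\right) = - \frac{5}{1} \cdot 0 - \left(-15213 - 9178\right) = \left(-5\right) 1 \cdot 0 - -24391 = \left(-5\right) 0 + 24391 = 0 + 24391 = 24391$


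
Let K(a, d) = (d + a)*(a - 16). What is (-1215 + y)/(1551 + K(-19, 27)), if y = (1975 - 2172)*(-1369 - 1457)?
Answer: 555507/1271 ≈ 437.06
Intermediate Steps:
y = 556722 (y = -197*(-2826) = 556722)
K(a, d) = (-16 + a)*(a + d) (K(a, d) = (a + d)*(-16 + a) = (-16 + a)*(a + d))
(-1215 + y)/(1551 + K(-19, 27)) = (-1215 + 556722)/(1551 + ((-19)² - 16*(-19) - 16*27 - 19*27)) = 555507/(1551 + (361 + 304 - 432 - 513)) = 555507/(1551 - 280) = 555507/1271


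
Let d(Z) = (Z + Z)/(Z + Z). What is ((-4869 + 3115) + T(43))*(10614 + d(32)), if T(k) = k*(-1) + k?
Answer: -18618710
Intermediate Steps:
T(k) = 0 (T(k) = -k + k = 0)
d(Z) = 1 (d(Z) = (2*Z)/((2*Z)) = (2*Z)*(1/(2*Z)) = 1)
((-4869 + 3115) + T(43))*(10614 + d(32)) = ((-4869 + 3115) + 0)*(10614 + 1) = (-1754 + 0)*10615 = -1754*10615 = -18618710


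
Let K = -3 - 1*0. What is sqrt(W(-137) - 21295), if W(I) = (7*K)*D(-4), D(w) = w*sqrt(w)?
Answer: sqrt(-21295 + 168*I) ≈ 0.5756 + 145.93*I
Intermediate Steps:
K = -3 (K = -3 + 0 = -3)
D(w) = w**(3/2)
W(I) = 168*I (W(I) = (7*(-3))*(-4)**(3/2) = -(-168)*I = 168*I)
sqrt(W(-137) - 21295) = sqrt(168*I - 21295) = sqrt(-21295 + 168*I)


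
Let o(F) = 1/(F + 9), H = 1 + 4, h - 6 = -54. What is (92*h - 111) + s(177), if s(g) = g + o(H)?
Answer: -60899/14 ≈ -4349.9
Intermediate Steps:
h = -48 (h = 6 - 54 = -48)
H = 5
o(F) = 1/(9 + F)
s(g) = 1/14 + g (s(g) = g + 1/(9 + 5) = g + 1/14 = 1/14 + g)
(92*h - 111) + s(177) = (92*(-48) - 111) + (1/14 + 177) = (-4416 - 111) + 2479/14 = -4527 + 2479/14 = -60899/14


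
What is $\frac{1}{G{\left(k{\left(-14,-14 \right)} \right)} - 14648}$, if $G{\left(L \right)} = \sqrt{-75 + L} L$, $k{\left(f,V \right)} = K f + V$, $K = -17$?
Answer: $- \frac{1831}{25885960} - \frac{7 \sqrt{149}}{6471490} \approx -8.3937 \cdot 10^{-5}$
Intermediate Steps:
$k{\left(f,V \right)} = V - 17 f$ ($k{\left(f,V \right)} = - 17 f + V = V - 17 f$)
$G{\left(L \right)} = L \sqrt{-75 + L}$
$\frac{1}{G{\left(k{\left(-14,-14 \right)} \right)} - 14648} = \frac{1}{\left(-14 - -238\right) \sqrt{-75 - -224} - 14648} = \frac{1}{\left(-14 + 238\right) \sqrt{-75 + \left(-14 + 238\right)} - 14648} = \frac{1}{224 \sqrt{-75 + 224} - 14648} = \frac{1}{224 \sqrt{149} - 14648} = \frac{1}{-14648 + 224 \sqrt{149}}$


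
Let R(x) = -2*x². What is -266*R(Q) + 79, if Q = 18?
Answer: 172447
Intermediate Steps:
-266*R(Q) + 79 = -(-532)*18² + 79 = -(-532)*324 + 79 = -266*(-648) + 79 = 172368 + 79 = 172447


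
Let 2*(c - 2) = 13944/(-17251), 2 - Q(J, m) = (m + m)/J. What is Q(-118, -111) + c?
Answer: 1745027/1017809 ≈ 1.7145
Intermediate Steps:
Q(J, m) = 2 - 2*m/J (Q(J, m) = 2 - (m + m)/J = 2 - 2*m/J)
c = 27530/17251 (c = 2 + (13944/(-17251))/2 = 2 + (13944*(-1/17251))/2 = 2 + (1/2)*(-13944/17251) = 2 - 6972/17251 = 27530/17251 ≈ 1.5958)
Q(-118, -111) + c = (2 - 2*(-111)/(-118)) + 27530/17251 = (2 - 2*(-111)*(-1/118)) + 27530/17251 = (2 - 111/59) + 27530/17251 = 7/59 + 27530/17251 = 1745027/1017809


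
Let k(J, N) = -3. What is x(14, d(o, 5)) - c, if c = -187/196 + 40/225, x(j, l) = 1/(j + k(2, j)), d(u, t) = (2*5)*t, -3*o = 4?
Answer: 84137/97020 ≈ 0.86721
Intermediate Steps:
o = -4/3 (o = -1/3*4 = -4/3 ≈ -1.3333)
d(u, t) = 10*t
x(j, l) = 1/(-3 + j) (x(j, l) = 1/(j - 3) = 1/(-3 + j))
c = -6847/8820 (c = -187*1/196 + 40*(1/225) = -187/196 + 8/45 = -6847/8820 ≈ -0.77630)
x(14, d(o, 5)) - c = 1/(-3 + 14) - 1*(-6847/8820) = 1/11 + 6847/8820 = 84137/97020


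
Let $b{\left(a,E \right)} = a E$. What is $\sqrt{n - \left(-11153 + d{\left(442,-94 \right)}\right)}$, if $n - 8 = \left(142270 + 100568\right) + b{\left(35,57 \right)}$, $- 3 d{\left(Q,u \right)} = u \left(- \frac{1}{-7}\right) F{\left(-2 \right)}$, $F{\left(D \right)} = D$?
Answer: $\frac{\sqrt{112897302}}{21} \approx 505.97$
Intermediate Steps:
$b{\left(a,E \right)} = E a$
$d{\left(Q,u \right)} = \frac{2 u}{21}$ ($d{\left(Q,u \right)} = - \frac{u \left(- \frac{1}{-7}\right) \left(-2\right)}{3} = - \frac{u \left(\left(-1\right) \left(- \frac{1}{7}\right)\right) \left(-2\right)}{3} = - \frac{u \frac{1}{7} \left(-2\right)}{3} = - \frac{\frac{u}{7} \left(-2\right)}{3} = - \frac{\left(- \frac{2}{7}\right) u}{3} = \frac{2 u}{21}$)
$n = 244841$ ($n = 8 + \left(\left(142270 + 100568\right) + 57 \cdot 35\right) = 8 + \left(242838 + 1995\right) = 8 + 244833 = 244841$)
$\sqrt{n - \left(-11153 + d{\left(442,-94 \right)}\right)} = \sqrt{244841 + \left(11153 - \frac{2}{21} \left(-94\right)\right)} = \sqrt{244841 + \left(11153 - - \frac{188}{21}\right)} = \sqrt{244841 + \left(11153 + \frac{188}{21}\right)} = \sqrt{244841 + \frac{234401}{21}} = \sqrt{\frac{5376062}{21}} = \frac{\sqrt{112897302}}{21}$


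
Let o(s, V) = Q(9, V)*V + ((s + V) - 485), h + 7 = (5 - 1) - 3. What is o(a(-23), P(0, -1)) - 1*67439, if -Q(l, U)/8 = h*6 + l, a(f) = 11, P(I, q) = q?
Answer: -68130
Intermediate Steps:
h = -6 (h = -7 + ((5 - 1) - 3) = -7 + (4 - 3) = -7 + 1 = -6)
Q(l, U) = 288 - 8*l (Q(l, U) = -8*(-6*6 + l) = -8*(-36 + l) = 288 - 8*l)
o(s, V) = -485 + s + 217*V (o(s, V) = (288 - 8*9)*V + ((s + V) - 485) = (288 - 72)*V + ((V + s) - 485) = 216*V + (-485 + V + s) = -485 + s + 217*V)
o(a(-23), P(0, -1)) - 1*67439 = (-485 + 11 + 217*(-1)) - 1*67439 = (-485 + 11 - 217) - 67439 = -691 - 67439 = -68130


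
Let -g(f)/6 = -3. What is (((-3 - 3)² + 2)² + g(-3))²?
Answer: 2137444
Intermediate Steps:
g(f) = 18 (g(f) = -6*(-3) = 18)
(((-3 - 3)² + 2)² + g(-3))² = (((-3 - 3)² + 2)² + 18)² = (((-6)² + 2)² + 18)² = ((36 + 2)² + 18)² = (38² + 18)² = (1444 + 18)² = 1462² = 2137444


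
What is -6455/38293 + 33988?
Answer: 1301496029/38293 ≈ 33988.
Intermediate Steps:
-6455/38293 + 33988 = 1301496029/38293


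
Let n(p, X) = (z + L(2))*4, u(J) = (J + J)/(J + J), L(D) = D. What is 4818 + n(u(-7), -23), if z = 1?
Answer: 4830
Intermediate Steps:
u(J) = 1 (u(J) = (2*J)/((2*J)) = (2*J)*(1/(2*J)) = 1)
n(p, X) = 12 (n(p, X) = (1 + 2)*4 = 3*4 = 12)
4818 + n(u(-7), -23) = 4818 + 12 = 4830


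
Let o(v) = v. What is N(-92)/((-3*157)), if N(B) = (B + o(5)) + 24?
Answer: 21/157 ≈ 0.13376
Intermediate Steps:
N(B) = 29 + B (N(B) = (B + 5) + 24 = (5 + B) + 24 = 29 + B)
N(-92)/((-3*157)) = (29 - 92)/((-3*157)) = -63/(-471) = -63*(-1/471) = 21/157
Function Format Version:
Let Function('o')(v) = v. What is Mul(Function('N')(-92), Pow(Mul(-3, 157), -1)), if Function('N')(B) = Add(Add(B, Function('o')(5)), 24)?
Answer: Rational(21, 157) ≈ 0.13376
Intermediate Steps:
Function('N')(B) = Add(29, B) (Function('N')(B) = Add(Add(B, 5), 24) = Add(Add(5, B), 24) = Add(29, B))
Mul(Function('N')(-92), Pow(Mul(-3, 157), -1)) = Mul(Add(29, -92), Pow(Mul(-3, 157), -1)) = Mul(-63, Pow(-471, -1)) = Mul(-63, Rational(-1, 471)) = Rational(21, 157)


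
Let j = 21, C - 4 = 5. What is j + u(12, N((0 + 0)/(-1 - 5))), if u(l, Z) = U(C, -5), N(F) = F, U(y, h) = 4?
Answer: 25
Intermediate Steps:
C = 9 (C = 4 + 5 = 9)
u(l, Z) = 4
j + u(12, N((0 + 0)/(-1 - 5))) = 21 + 4 = 25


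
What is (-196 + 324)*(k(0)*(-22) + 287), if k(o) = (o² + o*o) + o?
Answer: 36736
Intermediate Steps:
k(o) = o + 2*o² (k(o) = (o² + o²) + o = 2*o² + o = o + 2*o²)
(-196 + 324)*(k(0)*(-22) + 287) = (-196 + 324)*((0*(1 + 2*0))*(-22) + 287) = 128*((0*(1 + 0))*(-22) + 287) = 128*((0*1)*(-22) + 287) = 128*(0*(-22) + 287) = 128*(0 + 287) = 128*287 = 36736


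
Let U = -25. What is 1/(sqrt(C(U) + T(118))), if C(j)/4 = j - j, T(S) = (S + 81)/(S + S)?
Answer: 2*sqrt(11741)/199 ≈ 1.0890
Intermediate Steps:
T(S) = (81 + S)/(2*S) (T(S) = (81 + S)/((2*S)) = (81 + S)*(1/(2*S)) = (81 + S)/(2*S))
C(j) = 0 (C(j) = 4*(j - j) = 4*0 = 0)
1/(sqrt(C(U) + T(118))) = 1/(sqrt(0 + (1/2)*(81 + 118)/118)) = 1/(sqrt(0 + (1/2)*(1/118)*199)) = 1/(sqrt(0 + 199/236)) = 1/(sqrt(199/236)) = 1/(sqrt(11741)/118) = 2*sqrt(11741)/199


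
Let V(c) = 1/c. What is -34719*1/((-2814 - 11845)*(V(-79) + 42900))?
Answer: 2742801/49680802241 ≈ 5.5208e-5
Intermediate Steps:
-34719*1/((-2814 - 11845)*(V(-79) + 42900)) = -34719*1/((-2814 - 11845)*(1/(-79) + 42900)) = -34719*(-1/(14659*(-1/79 + 42900))) = -34719/((-14659*3389099/79)) = -34719/(-49680802241/79) = -34719*(-79/49680802241) = 2742801/49680802241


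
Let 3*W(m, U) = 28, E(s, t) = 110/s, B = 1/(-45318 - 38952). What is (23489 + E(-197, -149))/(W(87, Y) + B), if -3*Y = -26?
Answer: 129978694070/51648081 ≈ 2516.6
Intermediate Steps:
Y = 26/3 (Y = -⅓*(-26) = 26/3 ≈ 8.6667)
B = -1/84270 (B = 1/(-84270) = -1/84270 ≈ -1.1867e-5)
W(m, U) = 28/3 (W(m, U) = (⅓)*28 = 28/3)
(23489 + E(-197, -149))/(W(87, Y) + B) = (23489 + 110/(-197))/(28/3 - 1/84270) = (23489 + 110*(-1/197))/(262173/28090) = (23489 - 110/197)*(28090/262173) = (4627223/197)*(28090/262173) = 129978694070/51648081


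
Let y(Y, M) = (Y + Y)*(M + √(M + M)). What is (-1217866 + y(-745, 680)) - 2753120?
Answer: -4984186 - 5960*√85 ≈ -5.0391e+6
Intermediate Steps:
y(Y, M) = 2*Y*(M + √2*√M) (y(Y, M) = (2*Y)*(M + √(2*M)) = (2*Y)*(M + √2*√M) = 2*Y*(M + √2*√M))
(-1217866 + y(-745, 680)) - 2753120 = (-1217866 + 2*(-745)*(680 + √2*√680)) - 2753120 = (-1217866 + 2*(-745)*(680 + √2*(2*√170))) - 2753120 = (-1217866 + 2*(-745)*(680 + 4*√85)) - 2753120 = (-1217866 + (-1013200 - 5960*√85)) - 2753120 = (-2231066 - 5960*√85) - 2753120 = -4984186 - 5960*√85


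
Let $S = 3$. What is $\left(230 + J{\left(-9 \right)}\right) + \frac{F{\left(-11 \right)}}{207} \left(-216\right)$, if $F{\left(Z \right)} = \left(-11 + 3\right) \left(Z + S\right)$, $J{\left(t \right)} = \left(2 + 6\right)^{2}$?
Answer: $\frac{5226}{23} \approx 227.22$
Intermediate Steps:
$J{\left(t \right)} = 64$ ($J{\left(t \right)} = 8^{2} = 64$)
$F{\left(Z \right)} = -24 - 8 Z$ ($F{\left(Z \right)} = \left(-11 + 3\right) \left(Z + 3\right) = - 8 \left(3 + Z\right) = -24 - 8 Z$)
$\left(230 + J{\left(-9 \right)}\right) + \frac{F{\left(-11 \right)}}{207} \left(-216\right) = \left(230 + 64\right) + \frac{-24 - -88}{207} \left(-216\right) = 294 + \left(-24 + 88\right) \frac{1}{207} \left(-216\right) = 294 + 64 \cdot \frac{1}{207} \left(-216\right) = 294 + \frac{64}{207} \left(-216\right) = 294 - \frac{1536}{23} = \frac{5226}{23}$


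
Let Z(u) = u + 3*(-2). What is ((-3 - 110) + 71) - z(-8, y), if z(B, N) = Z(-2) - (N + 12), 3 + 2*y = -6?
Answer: -53/2 ≈ -26.500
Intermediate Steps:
y = -9/2 (y = -3/2 + (1/2)*(-6) = -3/2 - 3 = -9/2 ≈ -4.5000)
Z(u) = -6 + u (Z(u) = u - 6 = -6 + u)
z(B, N) = -20 - N (z(B, N) = (-6 - 2) - (N + 12) = -8 - (12 + N) = -8 + (-12 - N) = -20 - N)
((-3 - 110) + 71) - z(-8, y) = ((-3 - 110) + 71) - (-20 - 1*(-9/2)) = (-113 + 71) - (-20 + 9/2) = -42 - 1*(-31/2) = -42 + 31/2 = -53/2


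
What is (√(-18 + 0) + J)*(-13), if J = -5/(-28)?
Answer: -65/28 - 39*I*√2 ≈ -2.3214 - 55.154*I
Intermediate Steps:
J = 5/28 (J = -5*(-1/28) = 5/28 ≈ 0.17857)
(√(-18 + 0) + J)*(-13) = (√(-18 + 0) + 5/28)*(-13) = (√(-18) + 5/28)*(-13) = (3*I*√2 + 5/28)*(-13) = (5/28 + 3*I*√2)*(-13) = -65/28 - 39*I*√2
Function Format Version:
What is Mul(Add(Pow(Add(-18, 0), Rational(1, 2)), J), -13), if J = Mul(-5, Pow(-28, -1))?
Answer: Add(Rational(-65, 28), Mul(-39, I, Pow(2, Rational(1, 2)))) ≈ Add(-2.3214, Mul(-55.154, I))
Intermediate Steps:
J = Rational(5, 28) (J = Mul(-5, Rational(-1, 28)) = Rational(5, 28) ≈ 0.17857)
Mul(Add(Pow(Add(-18, 0), Rational(1, 2)), J), -13) = Mul(Add(Pow(Add(-18, 0), Rational(1, 2)), Rational(5, 28)), -13) = Mul(Add(Pow(-18, Rational(1, 2)), Rational(5, 28)), -13) = Mul(Add(Mul(3, I, Pow(2, Rational(1, 2))), Rational(5, 28)), -13) = Mul(Add(Rational(5, 28), Mul(3, I, Pow(2, Rational(1, 2)))), -13) = Add(Rational(-65, 28), Mul(-39, I, Pow(2, Rational(1, 2))))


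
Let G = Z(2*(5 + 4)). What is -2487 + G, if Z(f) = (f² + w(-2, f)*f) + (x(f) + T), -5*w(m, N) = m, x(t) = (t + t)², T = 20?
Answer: -4199/5 ≈ -839.80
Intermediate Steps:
x(t) = 4*t² (x(t) = (2*t)² = 4*t²)
w(m, N) = -m/5
Z(f) = 20 + 5*f² + 2*f/5 (Z(f) = (f² + (-⅕*(-2))*f) + (4*f² + 20) = (f² + 2*f/5) + (20 + 4*f²) = 20 + 5*f² + 2*f/5)
G = 8236/5 (G = 20 + 5*(2*(5 + 4))² + 2*(2*(5 + 4))/5 = 20 + 5*(2*9)² + 2*(2*9)/5 = 20 + 5*18² + (⅖)*18 = 20 + 5*324 + 36/5 = 20 + 1620 + 36/5 = 8236/5 ≈ 1647.2)
-2487 + G = -2487 + 8236/5 = -4199/5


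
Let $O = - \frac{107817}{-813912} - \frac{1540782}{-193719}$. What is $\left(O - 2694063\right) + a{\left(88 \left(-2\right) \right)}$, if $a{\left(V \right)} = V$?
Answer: $- \frac{47199997498705265}{17518913192} \approx -2.6942 \cdot 10^{6}$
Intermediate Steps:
$O = \frac{141660795623}{17518913192}$ ($O = \left(-107817\right) \left(- \frac{1}{813912}\right) - - \frac{513594}{64573} = \frac{35939}{271304} + \frac{513594}{64573} = \frac{141660795623}{17518913192} \approx 8.0862$)
$\left(O - 2694063\right) + a{\left(88 \left(-2\right) \right)} = \left(\frac{141660795623}{17518913192} - 2694063\right) + 88 \left(-2\right) = - \frac{47196914169983473}{17518913192} - 176 = - \frac{47199997498705265}{17518913192}$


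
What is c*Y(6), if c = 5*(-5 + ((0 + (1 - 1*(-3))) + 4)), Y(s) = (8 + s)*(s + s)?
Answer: 2520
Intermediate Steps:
Y(s) = 2*s*(8 + s) (Y(s) = (8 + s)*(2*s) = 2*s*(8 + s))
c = 15 (c = 5*(-5 + ((0 + (1 + 3)) + 4)) = 5*(-5 + ((0 + 4) + 4)) = 5*(-5 + (4 + 4)) = 5*(-5 + 8) = 5*3 = 15)
c*Y(6) = 15*(2*6*(8 + 6)) = 15*(2*6*14) = 15*168 = 2520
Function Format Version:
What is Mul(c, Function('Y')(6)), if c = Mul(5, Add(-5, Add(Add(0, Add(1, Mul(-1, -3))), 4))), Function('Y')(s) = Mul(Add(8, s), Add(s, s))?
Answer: 2520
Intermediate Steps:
Function('Y')(s) = Mul(2, s, Add(8, s)) (Function('Y')(s) = Mul(Add(8, s), Mul(2, s)) = Mul(2, s, Add(8, s)))
c = 15 (c = Mul(5, Add(-5, Add(Add(0, Add(1, 3)), 4))) = Mul(5, Add(-5, Add(Add(0, 4), 4))) = Mul(5, Add(-5, Add(4, 4))) = Mul(5, Add(-5, 8)) = Mul(5, 3) = 15)
Mul(c, Function('Y')(6)) = Mul(15, Mul(2, 6, Add(8, 6))) = Mul(15, Mul(2, 6, 14)) = Mul(15, 168) = 2520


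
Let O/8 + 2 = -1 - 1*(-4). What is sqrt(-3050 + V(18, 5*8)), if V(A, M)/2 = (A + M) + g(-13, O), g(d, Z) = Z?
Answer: I*sqrt(2918) ≈ 54.018*I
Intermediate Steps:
O = 8 (O = -16 + 8*(-1 - 1*(-4)) = -16 + 8*(-1 + 4) = -16 + 8*3 = -16 + 24 = 8)
V(A, M) = 16 + 2*A + 2*M (V(A, M) = 2*((A + M) + 8) = 2*(8 + A + M) = 16 + 2*A + 2*M)
sqrt(-3050 + V(18, 5*8)) = sqrt(-3050 + (16 + 2*18 + 2*(5*8))) = sqrt(-3050 + (16 + 36 + 2*40)) = sqrt(-3050 + (16 + 36 + 80)) = sqrt(-3050 + 132) = sqrt(-2918) = I*sqrt(2918)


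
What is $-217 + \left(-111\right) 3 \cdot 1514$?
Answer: $-504379$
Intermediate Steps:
$-217 + \left(-111\right) 3 \cdot 1514 = -217 - 504162 = -504379$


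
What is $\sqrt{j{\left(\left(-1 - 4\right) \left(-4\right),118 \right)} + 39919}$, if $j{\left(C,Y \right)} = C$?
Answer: $\sqrt{39939} \approx 199.85$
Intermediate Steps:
$\sqrt{j{\left(\left(-1 - 4\right) \left(-4\right),118 \right)} + 39919} = \sqrt{\left(-1 - 4\right) \left(-4\right) + 39919} = \sqrt{\left(-5\right) \left(-4\right) + 39919} = \sqrt{20 + 39919} = \sqrt{39939}$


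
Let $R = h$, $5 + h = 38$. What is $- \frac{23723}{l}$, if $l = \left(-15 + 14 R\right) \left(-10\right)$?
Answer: $\frac{23723}{4470} \approx 5.3072$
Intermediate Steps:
$h = 33$ ($h = -5 + 38 = 33$)
$R = 33$
$l = -4470$ ($l = \left(-15 + 14 \cdot 33\right) \left(-10\right) = \left(-15 + 462\right) \left(-10\right) = 447 \left(-10\right) = -4470$)
$- \frac{23723}{l} = - \frac{23723}{-4470} = \left(-23723\right) \left(- \frac{1}{4470}\right) = \frac{23723}{4470}$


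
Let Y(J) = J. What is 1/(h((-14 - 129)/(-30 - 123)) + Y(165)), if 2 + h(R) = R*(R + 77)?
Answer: 23409/5520799 ≈ 0.0042401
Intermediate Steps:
h(R) = -2 + R*(77 + R) (h(R) = -2 + R*(R + 77) = -2 + R*(77 + R))
1/(h((-14 - 129)/(-30 - 123)) + Y(165)) = 1/((-2 + ((-14 - 129)/(-30 - 123))² + 77*((-14 - 129)/(-30 - 123))) + 165) = 1/((-2 + (-143/(-153))² + 77*(-143/(-153))) + 165) = 1/((-2 + (-143*(-1/153))² + 77*(-143*(-1/153))) + 165) = 1/((-2 + (143/153)² + 77*(143/153)) + 165) = 1/((-2 + 20449/23409 + 11011/153) + 165) = 1/(1658314/23409 + 165) = 1/(5520799/23409) = 23409/5520799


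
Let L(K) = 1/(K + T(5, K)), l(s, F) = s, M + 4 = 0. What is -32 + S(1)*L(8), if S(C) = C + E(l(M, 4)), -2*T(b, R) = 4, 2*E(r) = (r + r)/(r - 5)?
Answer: -1715/54 ≈ -31.759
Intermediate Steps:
M = -4 (M = -4 + 0 = -4)
E(r) = r/(-5 + r) (E(r) = ((r + r)/(r - 5))/2 = ((2*r)/(-5 + r))/2 = (2*r/(-5 + r))/2 = r/(-5 + r))
T(b, R) = -2 (T(b, R) = -1/2*4 = -2)
L(K) = 1/(-2 + K) (L(K) = 1/(K - 2) = 1/(-2 + K))
S(C) = 4/9 + C (S(C) = C - 4/(-5 - 4) = C - 4/(-9) = C - 4*(-1/9) = C + 4/9 = 4/9 + C)
-32 + S(1)*L(8) = -32 + (4/9 + 1)/(-2 + 8) = -32 + (13/9)/6 = -32 + (13/9)*(1/6) = -32 + 13/54 = -1715/54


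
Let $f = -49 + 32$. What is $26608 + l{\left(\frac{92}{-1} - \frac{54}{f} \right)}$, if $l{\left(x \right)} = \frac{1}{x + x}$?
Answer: $\frac{80356143}{3020} \approx 26608.0$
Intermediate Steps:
$f = -17$
$l{\left(x \right)} = \frac{1}{2 x}$
$26608 + l{\left(\frac{92}{-1} - \frac{54}{f} \right)} = 26608 + \frac{1}{2 \left(\frac{92}{-1} - \frac{54}{-17}\right)} = 26608 + \frac{1}{2 \left(92 \left(-1\right) - - \frac{54}{17}\right)} = 26608 + \frac{1}{2 \left(-92 + \frac{54}{17}\right)} = 26608 + \frac{1}{2 \left(- \frac{1510}{17}\right)} = 26608 + \frac{1}{2} \left(- \frac{17}{1510}\right) = 26608 - \frac{17}{3020} = \frac{80356143}{3020}$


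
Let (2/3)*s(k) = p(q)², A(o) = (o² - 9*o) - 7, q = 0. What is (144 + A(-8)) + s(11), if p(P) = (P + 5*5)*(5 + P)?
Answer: 47421/2 ≈ 23711.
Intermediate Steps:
A(o) = -7 + o² - 9*o
p(P) = (5 + P)*(25 + P) (p(P) = (P + 25)*(5 + P) = (25 + P)*(5 + P) = (5 + P)*(25 + P))
s(k) = 46875/2 (s(k) = 3*(125 + 0² + 30*0)²/2 = 3*(125 + 0 + 0)²/2 = (3/2)*125² = (3/2)*15625 = 46875/2)
(144 + A(-8)) + s(11) = (144 + (-7 + (-8)² - 9*(-8))) + 46875/2 = (144 + (-7 + 64 + 72)) + 46875/2 = (144 + 129) + 46875/2 = 273 + 46875/2 = 47421/2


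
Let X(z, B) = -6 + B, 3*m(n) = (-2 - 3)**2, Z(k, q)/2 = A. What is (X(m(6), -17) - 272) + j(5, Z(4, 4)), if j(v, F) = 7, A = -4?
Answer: -288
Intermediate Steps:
Z(k, q) = -8 (Z(k, q) = 2*(-4) = -8)
m(n) = 25/3 (m(n) = (-2 - 3)**2/3 = (1/3)*(-5)**2 = (1/3)*25 = 25/3)
(X(m(6), -17) - 272) + j(5, Z(4, 4)) = ((-6 - 17) - 272) + 7 = (-23 - 272) + 7 = -295 + 7 = -288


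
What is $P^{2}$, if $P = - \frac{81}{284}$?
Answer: $\frac{6561}{80656} \approx 0.081345$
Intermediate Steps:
$P = - \frac{81}{284}$ ($P = \left(-81\right) \frac{1}{284} = - \frac{81}{284} \approx -0.28521$)
$P^{2} = \left(- \frac{81}{284}\right)^{2} = \frac{6561}{80656}$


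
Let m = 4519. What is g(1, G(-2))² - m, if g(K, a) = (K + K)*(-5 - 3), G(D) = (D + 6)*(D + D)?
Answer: -4263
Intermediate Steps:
G(D) = 2*D*(6 + D) (G(D) = (6 + D)*(2*D) = 2*D*(6 + D))
g(K, a) = -16*K (g(K, a) = (2*K)*(-8) = -16*K)
g(1, G(-2))² - m = (-16*1)² - 1*4519 = (-16)² - 4519 = 256 - 4519 = -4263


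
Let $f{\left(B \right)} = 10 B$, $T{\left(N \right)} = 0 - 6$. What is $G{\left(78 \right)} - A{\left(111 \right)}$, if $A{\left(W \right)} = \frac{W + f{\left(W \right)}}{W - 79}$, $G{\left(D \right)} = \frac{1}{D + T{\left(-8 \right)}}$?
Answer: $- \frac{10985}{288} \approx -38.142$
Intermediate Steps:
$T{\left(N \right)} = -6$
$G{\left(D \right)} = \frac{1}{-6 + D}$ ($G{\left(D \right)} = \frac{1}{D - 6} = \frac{1}{-6 + D}$)
$A{\left(W \right)} = \frac{11 W}{-79 + W}$ ($A{\left(W \right)} = \frac{W + 10 W}{W - 79} = \frac{11 W}{-79 + W}$)
$G{\left(78 \right)} - A{\left(111 \right)} = \frac{1}{-6 + 78} - 11 \cdot 111 \frac{1}{-79 + 111} = \frac{1}{72} - 11 \cdot 111 \cdot \frac{1}{32} = \frac{1}{72} - \frac{1221}{32} = - \frac{10985}{288}$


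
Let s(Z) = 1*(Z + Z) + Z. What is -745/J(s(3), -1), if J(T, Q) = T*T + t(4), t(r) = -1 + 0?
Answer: -149/16 ≈ -9.3125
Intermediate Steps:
t(r) = -1
s(Z) = 3*Z (s(Z) = 1*(2*Z) + Z = 2*Z + Z = 3*Z)
J(T, Q) = -1 + T² (J(T, Q) = T*T - 1 = T² - 1 = -1 + T²)
-745/J(s(3), -1) = -745/(-1 + (3*3)²) = -745/(-1 + 9²) = -745/(-1 + 81) = -745/80 = -745*1/80 = -149/16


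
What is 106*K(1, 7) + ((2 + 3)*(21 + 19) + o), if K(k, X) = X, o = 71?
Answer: 1013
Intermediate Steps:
106*K(1, 7) + ((2 + 3)*(21 + 19) + o) = 106*7 + ((2 + 3)*(21 + 19) + 71) = 742 + (5*40 + 71) = 742 + (200 + 71) = 742 + 271 = 1013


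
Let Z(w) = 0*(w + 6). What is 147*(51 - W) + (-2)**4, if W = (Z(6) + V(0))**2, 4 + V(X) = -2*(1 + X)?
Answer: 2221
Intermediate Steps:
Z(w) = 0 (Z(w) = 0*(6 + w) = 0)
V(X) = -6 - 2*X (V(X) = -4 - 2*(1 + X) = -4 + (-2 - 2*X) = -6 - 2*X)
W = 36 (W = (0 + (-6 - 2*0))**2 = (0 + (-6 + 0))**2 = (0 - 6)**2 = (-6)**2 = 36)
147*(51 - W) + (-2)**4 = 147*(51 - 1*36) + (-2)**4 = 147*(51 - 36) + 16 = 147*15 + 16 = 2205 + 16 = 2221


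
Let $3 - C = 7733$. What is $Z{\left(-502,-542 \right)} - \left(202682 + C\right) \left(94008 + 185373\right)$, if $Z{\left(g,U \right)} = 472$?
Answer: $-54465884240$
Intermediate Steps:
$C = -7730$ ($C = 3 - 7733 = -7730$)
$Z{\left(-502,-542 \right)} - \left(202682 + C\right) \left(94008 + 185373\right) = 472 - \left(202682 - 7730\right) \left(94008 + 185373\right) = 472 - 194952 \cdot 279381 = 472 - 54465884712 = -54465884240$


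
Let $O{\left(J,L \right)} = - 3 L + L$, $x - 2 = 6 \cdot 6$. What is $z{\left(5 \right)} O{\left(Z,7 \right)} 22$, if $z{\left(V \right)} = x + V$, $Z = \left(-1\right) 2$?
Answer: $-13244$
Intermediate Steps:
$x = 38$ ($x = 2 + 6 \cdot 6 = 2 + 36 = 38$)
$Z = -2$
$z{\left(V \right)} = 38 + V$
$O{\left(J,L \right)} = - 2 L$
$z{\left(5 \right)} O{\left(Z,7 \right)} 22 = \left(38 + 5\right) \left(\left(-2\right) 7\right) 22 = 43 \left(-14\right) 22 = \left(-602\right) 22 = -13244$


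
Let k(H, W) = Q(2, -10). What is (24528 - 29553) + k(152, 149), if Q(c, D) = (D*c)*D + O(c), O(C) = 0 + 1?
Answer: -4824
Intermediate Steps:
O(C) = 1
Q(c, D) = 1 + c*D² (Q(c, D) = (D*c)*D + 1 = c*D² + 1 = 1 + c*D²)
k(H, W) = 201 (k(H, W) = 1 + 2*(-10)² = 1 + 2*100 = 1 + 200 = 201)
(24528 - 29553) + k(152, 149) = (24528 - 29553) + 201 = -5025 + 201 = -4824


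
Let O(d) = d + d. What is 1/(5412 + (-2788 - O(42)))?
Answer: 1/2540 ≈ 0.00039370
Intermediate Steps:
O(d) = 2*d
1/(5412 + (-2788 - O(42))) = 1/(5412 + (-2788 - 2*42)) = 1/(5412 + (-2788 - 1*84)) = 1/(5412 + (-2788 - 84)) = 1/(5412 - 2872) = 1/2540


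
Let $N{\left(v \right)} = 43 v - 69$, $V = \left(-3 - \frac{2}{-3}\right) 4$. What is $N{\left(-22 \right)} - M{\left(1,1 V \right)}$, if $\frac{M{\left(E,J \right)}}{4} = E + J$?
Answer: $- \frac{2945}{3} \approx -981.67$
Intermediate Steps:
$V = - \frac{28}{3}$ ($V = \left(-3 - - \frac{2}{3}\right) 4 = \left(-3 + \frac{2}{3}\right) 4 = \left(- \frac{7}{3}\right) 4 = - \frac{28}{3} \approx -9.3333$)
$N{\left(v \right)} = -69 + 43 v$
$M{\left(E,J \right)} = 4 E + 4 J$ ($M{\left(E,J \right)} = 4 \left(E + J\right) = 4 E + 4 J$)
$N{\left(-22 \right)} - M{\left(1,1 V \right)} = \left(-69 + 43 \left(-22\right)\right) - \left(4 \cdot 1 + 4 \cdot 1 \left(- \frac{28}{3}\right)\right) = \left(-69 - 946\right) - \left(4 + 4 \left(- \frac{28}{3}\right)\right) = -1015 - \left(4 - \frac{112}{3}\right) = -1015 - - \frac{100}{3} = -1015 + \frac{100}{3} = - \frac{2945}{3}$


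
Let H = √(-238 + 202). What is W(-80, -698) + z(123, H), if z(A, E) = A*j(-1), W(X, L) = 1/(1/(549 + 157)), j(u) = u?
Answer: 583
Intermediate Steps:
W(X, L) = 706 (W(X, L) = 1/(1/706) = 706)
H = 6*I (H = √(-36) = 6*I ≈ 6.0*I)
z(A, E) = -A (z(A, E) = A*(-1) = -A)
W(-80, -698) + z(123, H) = 706 - 1*123 = 706 - 123 = 583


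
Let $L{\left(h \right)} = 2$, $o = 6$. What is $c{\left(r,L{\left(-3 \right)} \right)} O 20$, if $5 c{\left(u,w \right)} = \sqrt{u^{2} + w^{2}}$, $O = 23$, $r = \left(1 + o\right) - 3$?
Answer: $184 \sqrt{5} \approx 411.44$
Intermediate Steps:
$r = 4$ ($r = \left(1 + 6\right) - 3 = 7 - 3 = 4$)
$c{\left(u,w \right)} = \frac{\sqrt{u^{2} + w^{2}}}{5}$
$c{\left(r,L{\left(-3 \right)} \right)} O 20 = \frac{\sqrt{4^{2} + 2^{2}}}{5} \cdot 23 \cdot 20 = \frac{\sqrt{16 + 4}}{5} \cdot 23 \cdot 20 = \frac{\sqrt{20}}{5} \cdot 23 \cdot 20 = \frac{2 \sqrt{5}}{5} \cdot 23 \cdot 20 = \frac{46 \sqrt{5}}{5} \cdot 20 = 184 \sqrt{5}$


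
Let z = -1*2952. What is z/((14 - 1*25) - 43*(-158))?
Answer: -984/2261 ≈ -0.43521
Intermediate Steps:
z = -2952
z/((14 - 1*25) - 43*(-158)) = -2952/((14 - 1*25) - 43*(-158)) = -2952/((14 - 25) + 6794) = -2952/(-11 + 6794) = -2952/6783 = -2952*1/6783 = -984/2261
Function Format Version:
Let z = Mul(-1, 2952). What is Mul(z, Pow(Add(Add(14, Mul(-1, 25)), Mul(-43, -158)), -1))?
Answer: Rational(-984, 2261) ≈ -0.43521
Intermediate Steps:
z = -2952
Mul(z, Pow(Add(Add(14, Mul(-1, 25)), Mul(-43, -158)), -1)) = Mul(-2952, Pow(Add(Add(14, Mul(-1, 25)), Mul(-43, -158)), -1)) = Mul(-2952, Pow(Add(Add(14, -25), 6794), -1)) = Mul(-2952, Pow(Add(-11, 6794), -1)) = Mul(-2952, Pow(6783, -1)) = Mul(-2952, Rational(1, 6783)) = Rational(-984, 2261)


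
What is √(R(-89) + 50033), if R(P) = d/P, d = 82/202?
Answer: 6*√112299226429/8989 ≈ 223.68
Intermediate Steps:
d = 41/101 (d = 82*(1/202) = 41/101 ≈ 0.40594)
R(P) = 41/(101*P)
√(R(-89) + 50033) = √((41/101)/(-89) + 50033) = √((41/101)*(-1/89) + 50033) = √(-41/8989 + 50033) = √(449746596/8989) = 6*√112299226429/8989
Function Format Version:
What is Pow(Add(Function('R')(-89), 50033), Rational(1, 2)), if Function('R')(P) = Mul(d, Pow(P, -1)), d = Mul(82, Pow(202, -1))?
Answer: Mul(Rational(6, 8989), Pow(112299226429, Rational(1, 2))) ≈ 223.68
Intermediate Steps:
d = Rational(41, 101) (d = Mul(82, Rational(1, 202)) = Rational(41, 101) ≈ 0.40594)
Function('R')(P) = Mul(Rational(41, 101), Pow(P, -1))
Pow(Add(Function('R')(-89), 50033), Rational(1, 2)) = Pow(Add(Mul(Rational(41, 101), Pow(-89, -1)), 50033), Rational(1, 2)) = Pow(Add(Mul(Rational(41, 101), Rational(-1, 89)), 50033), Rational(1, 2)) = Pow(Add(Rational(-41, 8989), 50033), Rational(1, 2)) = Pow(Rational(449746596, 8989), Rational(1, 2)) = Mul(Rational(6, 8989), Pow(112299226429, Rational(1, 2)))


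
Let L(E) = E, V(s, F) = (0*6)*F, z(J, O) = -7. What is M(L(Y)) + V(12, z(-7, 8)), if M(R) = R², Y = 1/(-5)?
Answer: 1/25 ≈ 0.040000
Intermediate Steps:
V(s, F) = 0 (V(s, F) = 0*F = 0)
Y = -⅕ ≈ -0.20000
M(L(Y)) + V(12, z(-7, 8)) = (-⅕)² + 0 = 1/25 + 0 = 1/25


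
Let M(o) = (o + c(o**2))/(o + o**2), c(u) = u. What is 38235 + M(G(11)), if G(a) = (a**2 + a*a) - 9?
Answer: 38236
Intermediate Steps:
G(a) = -9 + 2*a**2 (G(a) = (a**2 + a**2) - 9 = 2*a**2 - 9 = -9 + 2*a**2)
M(o) = 1 (M(o) = (o + o**2)/(o + o**2) = 1)
38235 + M(G(11)) = 38235 + 1 = 38236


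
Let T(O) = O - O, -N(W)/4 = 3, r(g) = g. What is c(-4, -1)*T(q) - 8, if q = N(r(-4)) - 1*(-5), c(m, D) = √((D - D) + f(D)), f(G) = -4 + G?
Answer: -8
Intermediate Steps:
N(W) = -12 (N(W) = -4*3 = -12)
c(m, D) = √(-4 + D) (c(m, D) = √((D - D) + (-4 + D)) = √(0 + (-4 + D)) = √(-4 + D))
q = -7 (q = -12 - 1*(-5) = -12 + 5 = -7)
T(O) = 0
c(-4, -1)*T(q) - 8 = √(-4 - 1)*0 - 8 = √(-5)*0 - 8 = (I*√5)*0 - 8 = 0 - 8 = -8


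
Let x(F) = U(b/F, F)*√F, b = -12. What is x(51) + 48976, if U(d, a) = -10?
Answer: 48976 - 10*√51 ≈ 48905.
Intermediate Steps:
x(F) = -10*√F
x(51) + 48976 = -10*√51 + 48976 = 48976 - 10*√51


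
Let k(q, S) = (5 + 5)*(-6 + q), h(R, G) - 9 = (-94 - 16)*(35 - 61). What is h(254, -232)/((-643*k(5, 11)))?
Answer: 2869/6430 ≈ 0.44619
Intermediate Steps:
h(R, G) = 2869 (h(R, G) = 9 + (-94 - 16)*(35 - 61) = 9 - 110*(-26) = 9 + 2860 = 2869)
k(q, S) = -60 + 10*q (k(q, S) = 10*(-6 + q) = -60 + 10*q)
h(254, -232)/((-643*k(5, 11))) = 2869/((-643*(-60 + 10*5))) = 2869/((-643*(-60 + 50))) = 2869/((-643*(-10))) = 2869/6430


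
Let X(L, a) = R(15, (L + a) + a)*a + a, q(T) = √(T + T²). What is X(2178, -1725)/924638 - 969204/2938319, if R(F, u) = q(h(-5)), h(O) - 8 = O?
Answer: -901231448427/2716881403522 - 1725*√3/462319 ≈ -0.33818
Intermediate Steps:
h(O) = 8 + O
R(F, u) = 2*√3 (R(F, u) = √((8 - 5)*(1 + (8 - 5))) = √(3*(1 + 3)) = √(3*4) = √12 = 2*√3)
X(L, a) = a + 2*a*√3 (X(L, a) = (2*√3)*a + a = 2*a*√3 + a = a + 2*a*√3)
X(2178, -1725)/924638 - 969204/2938319 = -1725*(1 + 2*√3)/924638 - 969204/2938319 = (-1725 - 3450*√3)*(1/924638) - 969204*1/2938319 = (-1725/924638 - 1725*√3/462319) - 969204/2938319 = -901231448427/2716881403522 - 1725*√3/462319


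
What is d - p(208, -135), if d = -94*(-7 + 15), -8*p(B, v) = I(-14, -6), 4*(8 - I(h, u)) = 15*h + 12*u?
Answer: -11875/16 ≈ -742.19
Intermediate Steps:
I(h, u) = 8 - 3*u - 15*h/4 (I(h, u) = 8 - (15*h + 12*u)/4 = 8 - (12*u + 15*h)/4 = 8 + (-3*u - 15*h/4) = 8 - 3*u - 15*h/4)
p(B, v) = -157/16 (p(B, v) = -(8 - 3*(-6) - 15/4*(-14))/8 = -(8 + 18 + 105/2)/8 = -1/8*157/2 = -157/16)
d = -752 (d = -94*8 = -752)
d - p(208, -135) = -752 - 1*(-157/16) = -752 + 157/16 = -11875/16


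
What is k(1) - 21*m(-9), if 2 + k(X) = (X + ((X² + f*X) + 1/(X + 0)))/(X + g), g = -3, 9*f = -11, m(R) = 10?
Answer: -1916/9 ≈ -212.89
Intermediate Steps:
f = -11/9 (f = (⅑)*(-11) = -11/9 ≈ -1.2222)
k(X) = -2 + (1/X + X² - 2*X/9)/(-3 + X) (k(X) = -2 + (X + ((X² - 11*X/9) + 1/(X + 0)))/(X - 3) = -2 + (X + ((X² - 11*X/9) + 1/X))/(-3 + X) = -2 + (X + (1/X + X² - 11*X/9))/(-3 + X) = -2 + (1/X + X² - 2*X/9)/(-3 + X))
k(1) - 21*m(-9) = (1 + 1³ + 6*1 - 20/9*1²)/(1*(-3 + 1)) - 21*10 = 1*(1 + 1 + 6 - 20/9*1)/(-2) - 210 = 1*(-½)*(1 + 1 + 6 - 20/9) - 210 = 1*(-½)*(52/9) - 210 = -26/9 - 210 = -1916/9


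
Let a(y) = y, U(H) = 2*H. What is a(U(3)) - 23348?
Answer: -23342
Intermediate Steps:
a(U(3)) - 23348 = 2*3 - 23348 = 6 - 23348 = -23342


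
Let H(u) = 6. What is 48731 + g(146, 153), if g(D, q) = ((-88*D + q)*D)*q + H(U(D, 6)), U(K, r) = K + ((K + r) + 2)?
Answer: -283532173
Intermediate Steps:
U(K, r) = 2 + r + 2*K (U(K, r) = K + (2 + K + r) = 2 + r + 2*K)
g(D, q) = 6 + D*q*(q - 88*D) (g(D, q) = ((-88*D + q)*D)*q + 6 = ((q - 88*D)*D)*q + 6 = (D*(q - 88*D))*q + 6 = D*q*(q - 88*D) + 6 = 6 + D*q*(q - 88*D))
48731 + g(146, 153) = 48731 + (6 + 146*153**2 - 88*153*146**2) = 48731 + (6 + 146*23409 - 88*153*21316) = 48731 + (6 + 3417714 - 286998624) = 48731 - 283580904 = -283532173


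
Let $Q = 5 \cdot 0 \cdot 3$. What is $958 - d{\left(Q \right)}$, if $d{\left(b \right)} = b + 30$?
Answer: $928$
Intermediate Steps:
$Q = 0$ ($Q = 0 \cdot 3 = 0$)
$d{\left(b \right)} = 30 + b$
$958 - d{\left(Q \right)} = 958 - \left(30 + 0\right) = 958 - 30 = 928$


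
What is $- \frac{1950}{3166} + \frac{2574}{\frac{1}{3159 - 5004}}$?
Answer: $- \frac{7517715465}{1583} \approx -4.749 \cdot 10^{6}$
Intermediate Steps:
$- \frac{1950}{3166} + \frac{2574}{\frac{1}{3159 - 5004}} = \left(-1950\right) \frac{1}{3166} + \frac{2574}{\frac{1}{-1845}} = - \frac{975}{1583} + \frac{2574}{- \frac{1}{1845}} = - \frac{975}{1583} + 2574 \left(-1845\right) = - \frac{975}{1583} - 4749030 = - \frac{7517715465}{1583}$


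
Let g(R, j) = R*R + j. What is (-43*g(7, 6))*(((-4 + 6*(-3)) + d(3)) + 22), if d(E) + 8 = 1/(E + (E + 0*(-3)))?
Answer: 111155/6 ≈ 18526.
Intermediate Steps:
g(R, j) = j + R² (g(R, j) = R² + j = j + R²)
d(E) = -8 + 1/(2*E) (d(E) = -8 + 1/(E + (E + 0*(-3))) = -8 + 1/(E + (E + 0)) = -8 + 1/(E + E) = -8 + 1/(2*E))
(-43*g(7, 6))*(((-4 + 6*(-3)) + d(3)) + 22) = (-43*(6 + 7²))*(((-4 + 6*(-3)) + (-8 + (½)/3)) + 22) = (-43*(6 + 49))*(((-4 - 18) + (-8 + (½)*(⅓))) + 22) = (-43*55)*((-22 + (-8 + ⅙)) + 22) = -2365*((-22 - 47/6) + 22) = -2365*(-179/6 + 22) = -2365*(-47/6) = 111155/6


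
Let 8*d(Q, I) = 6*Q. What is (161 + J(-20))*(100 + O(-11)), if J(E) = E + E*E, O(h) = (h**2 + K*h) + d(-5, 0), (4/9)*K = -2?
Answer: 577247/4 ≈ 1.4431e+5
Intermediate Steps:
d(Q, I) = 3*Q/4 (d(Q, I) = (6*Q)/8 = 3*Q/4)
K = -9/2 (K = (9/4)*(-2) = -9/2 ≈ -4.5000)
O(h) = -15/4 + h**2 - 9*h/2 (O(h) = (h**2 - 9*h/2) + (3/4)*(-5) = (h**2 - 9*h/2) - 15/4 = -15/4 + h**2 - 9*h/2)
J(E) = E + E**2
(161 + J(-20))*(100 + O(-11)) = (161 - 20*(1 - 20))*(100 + (-15/4 + (-11)**2 - 9/2*(-11))) = (161 - 20*(-19))*(100 + (-15/4 + 121 + 99/2)) = (161 + 380)*(100 + 667/4) = 541*(1067/4) = 577247/4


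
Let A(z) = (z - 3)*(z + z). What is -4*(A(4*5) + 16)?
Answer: -2784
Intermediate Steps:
A(z) = 2*z*(-3 + z) (A(z) = (-3 + z)*(2*z) = 2*z*(-3 + z))
-4*(A(4*5) + 16) = -4*(2*(4*5)*(-3 + 4*5) + 16) = -4*(2*20*(-3 + 20) + 16) = -4*(2*20*17 + 16) = -4*(680 + 16) = -4*696 = -2784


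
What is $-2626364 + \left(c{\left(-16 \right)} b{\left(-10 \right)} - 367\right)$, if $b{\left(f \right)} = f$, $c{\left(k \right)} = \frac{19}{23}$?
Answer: $- \frac{60415003}{23} \approx -2.6267 \cdot 10^{6}$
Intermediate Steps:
$c{\left(k \right)} = \frac{19}{23}$ ($c{\left(k \right)} = 19 \cdot \frac{1}{23} = \frac{19}{23}$)
$-2626364 + \left(c{\left(-16 \right)} b{\left(-10 \right)} - 367\right) = -2626364 + \left(\frac{19}{23} \left(-10\right) - 367\right) = -2626364 - \frac{8631}{23} = - \frac{60415003}{23}$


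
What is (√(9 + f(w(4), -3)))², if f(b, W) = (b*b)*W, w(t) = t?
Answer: -39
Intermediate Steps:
f(b, W) = W*b² (f(b, W) = b²*W = W*b²)
(√(9 + f(w(4), -3)))² = (√(9 - 3*4²))² = (√(9 - 3*16))² = (√(9 - 48))² = (√(-39))² = (I*√39)² = -39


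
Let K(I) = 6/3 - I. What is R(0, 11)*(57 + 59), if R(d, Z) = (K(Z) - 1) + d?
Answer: -1160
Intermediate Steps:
K(I) = 2 - I (K(I) = 6*(⅓) - I = 2 - I)
R(d, Z) = 1 + d - Z (R(d, Z) = ((2 - Z) - 1) + d = (1 - Z) + d = 1 + d - Z)
R(0, 11)*(57 + 59) = (1 + 0 - 1*11)*(57 + 59) = (1 + 0 - 11)*116 = -10*116 = -1160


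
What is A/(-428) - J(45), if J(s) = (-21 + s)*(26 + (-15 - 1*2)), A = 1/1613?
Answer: -149118625/690364 ≈ -216.00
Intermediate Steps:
A = 1/1613 ≈ 0.00061996
J(s) = -189 + 9*s (J(s) = (-21 + s)*(26 + (-15 - 2)) = (-21 + s)*(26 - 17) = (-21 + s)*9 = -189 + 9*s)
A/(-428) - J(45) = (1/1613)/(-428) - (-189 + 9*45) = (1/1613)*(-1/428) - (-189 + 405) = -1/690364 - 1*216 = -1/690364 - 216 = -149118625/690364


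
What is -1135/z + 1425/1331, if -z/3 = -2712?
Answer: 10083115/10829016 ≈ 0.93112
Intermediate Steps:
z = 8136 (z = -3*(-2712) = 8136)
-1135/z + 1425/1331 = -1135/8136 + 1425/1331 = 10083115/10829016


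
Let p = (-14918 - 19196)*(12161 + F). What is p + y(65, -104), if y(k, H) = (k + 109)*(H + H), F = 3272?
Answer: -526517554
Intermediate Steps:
y(k, H) = 2*H*(109 + k) (y(k, H) = (109 + k)*(2*H) = 2*H*(109 + k))
p = -526481362 (p = (-14918 - 19196)*(12161 + 3272) = -34114*15433 = -526481362)
p + y(65, -104) = -526481362 + 2*(-104)*(109 + 65) = -526481362 + 2*(-104)*174 = -526481362 - 36192 = -526517554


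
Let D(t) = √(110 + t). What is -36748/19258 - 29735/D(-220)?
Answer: -18374/9629 + 5947*I*√110/22 ≈ -1.9082 + 2835.1*I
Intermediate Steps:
-36748/19258 - 29735/D(-220) = -36748/19258 - 29735/√(110 - 220) = -36748*1/19258 - 29735*(-I*√110/110) = -18374/9629 - 29735*(-I*√110/110) = -18374/9629 - (-5947)*I*√110/22 = -18374/9629 + 5947*I*√110/22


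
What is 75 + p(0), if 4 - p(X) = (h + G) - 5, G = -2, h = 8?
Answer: 78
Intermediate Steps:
p(X) = 3 (p(X) = 4 - ((8 - 2) - 5) = 4 - (6 - 5) = 4 - 1*1 = 4 - 1 = 3)
75 + p(0) = 75 + 3 = 78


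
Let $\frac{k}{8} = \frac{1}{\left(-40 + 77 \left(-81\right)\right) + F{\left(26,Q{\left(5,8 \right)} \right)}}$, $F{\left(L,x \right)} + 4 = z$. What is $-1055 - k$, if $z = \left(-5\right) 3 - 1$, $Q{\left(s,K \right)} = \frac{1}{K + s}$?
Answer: $- \frac{6643327}{6297} \approx -1055.0$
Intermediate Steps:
$z = -16$ ($z = -15 - 1 = -16$)
$F{\left(L,x \right)} = -20$ ($F{\left(L,x \right)} = -4 - 16 = -20$)
$k = - \frac{8}{6297}$ ($k = \frac{8}{\left(-40 + 77 \left(-81\right)\right) - 20} = \frac{8}{\left(-40 - 6237\right) - 20} = \frac{8}{-6277 - 20} = \frac{8}{-6297} = 8 \left(- \frac{1}{6297}\right) = - \frac{8}{6297} \approx -0.0012704$)
$-1055 - k = -1055 - - \frac{8}{6297} = -1055 + \frac{8}{6297} = - \frac{6643327}{6297}$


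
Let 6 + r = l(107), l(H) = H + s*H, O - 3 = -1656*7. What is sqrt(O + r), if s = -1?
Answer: I*sqrt(11595) ≈ 107.68*I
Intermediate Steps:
O = -11589 (O = 3 - 1656*7 = 3 - 11592 = -11589)
l(H) = 0 (l(H) = H - H = 0)
r = -6 (r = -6 + 0 = -6)
sqrt(O + r) = sqrt(-11589 - 6) = sqrt(-11595) = I*sqrt(11595)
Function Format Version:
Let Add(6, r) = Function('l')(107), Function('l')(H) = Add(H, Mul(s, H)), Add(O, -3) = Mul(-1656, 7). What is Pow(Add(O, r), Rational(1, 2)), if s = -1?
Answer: Mul(I, Pow(11595, Rational(1, 2))) ≈ Mul(107.68, I)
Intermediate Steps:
O = -11589 (O = Add(3, Mul(-1656, 7)) = Add(3, -11592) = -11589)
Function('l')(H) = 0 (Function('l')(H) = Add(H, Mul(-1, H)) = 0)
r = -6 (r = Add(-6, 0) = -6)
Pow(Add(O, r), Rational(1, 2)) = Pow(Add(-11589, -6), Rational(1, 2)) = Pow(-11595, Rational(1, 2)) = Mul(I, Pow(11595, Rational(1, 2)))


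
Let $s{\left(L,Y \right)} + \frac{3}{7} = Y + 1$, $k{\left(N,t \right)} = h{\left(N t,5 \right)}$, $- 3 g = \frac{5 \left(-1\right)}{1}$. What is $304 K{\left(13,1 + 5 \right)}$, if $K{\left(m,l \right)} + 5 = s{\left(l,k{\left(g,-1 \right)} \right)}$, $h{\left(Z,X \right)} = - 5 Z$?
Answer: $\frac{24928}{21} \approx 1187.0$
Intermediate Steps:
$g = \frac{5}{3}$ ($g = - \frac{5 \left(-1\right) 1^{-1}}{3} = - \frac{\left(-5\right) 1}{3} = \left(- \frac{1}{3}\right) \left(-5\right) = \frac{5}{3} \approx 1.6667$)
$k{\left(N,t \right)} = - 5 N t$
$s{\left(L,Y \right)} = \frac{4}{7} + Y$ ($s{\left(L,Y \right)} = - \frac{3}{7} + \left(Y + 1\right) = - \frac{3}{7} + \left(1 + Y\right) = \frac{4}{7} + Y$)
$K{\left(m,l \right)} = \frac{82}{21}$ ($K{\left(m,l \right)} = -5 - \left(- \frac{4}{7} + \frac{25}{3} \left(-1\right)\right) = -5 + \left(\frac{4}{7} + \frac{25}{3}\right) = -5 + \frac{187}{21} = \frac{82}{21}$)
$304 K{\left(13,1 + 5 \right)} = 304 \cdot \frac{82}{21} = \frac{24928}{21}$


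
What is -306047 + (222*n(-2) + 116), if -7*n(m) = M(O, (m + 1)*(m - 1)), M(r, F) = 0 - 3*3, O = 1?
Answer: -2139519/7 ≈ -3.0565e+5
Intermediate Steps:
M(r, F) = -9 (M(r, F) = 0 - 9 = -9)
n(m) = 9/7 (n(m) = -⅐*(-9) = 9/7)
-306047 + (222*n(-2) + 116) = -306047 + (222*(9/7) + 116) = -306047 + (1998/7 + 116) = -306047 + 2810/7 = -2139519/7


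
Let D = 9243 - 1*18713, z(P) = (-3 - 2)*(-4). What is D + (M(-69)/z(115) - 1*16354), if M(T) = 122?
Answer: -258179/10 ≈ -25818.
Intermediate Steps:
z(P) = 20 (z(P) = -5*(-4) = 20)
D = -9470 (D = 9243 - 18713 = -9470)
D + (M(-69)/z(115) - 1*16354) = -9470 + (122/20 - 1*16354) = -9470 + (122*(1/20) - 16354) = -9470 + (61/10 - 16354) = -9470 - 163479/10 = -258179/10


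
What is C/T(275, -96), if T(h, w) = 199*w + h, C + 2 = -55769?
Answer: 55771/18829 ≈ 2.9620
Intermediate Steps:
C = -55771 (C = -2 - 55769 = -55771)
T(h, w) = h + 199*w
C/T(275, -96) = -55771/(275 + 199*(-96)) = -55771/(275 - 19104) = -55771/(-18829) = -55771*(-1/18829) = 55771/18829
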